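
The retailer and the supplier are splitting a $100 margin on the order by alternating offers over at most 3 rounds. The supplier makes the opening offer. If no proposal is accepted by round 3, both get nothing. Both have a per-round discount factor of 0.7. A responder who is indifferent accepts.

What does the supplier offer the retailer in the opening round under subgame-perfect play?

21

Work backward from the last round.
Round 3 (the supplier proposes): the retailer will accept anything ≥ 0, so the supplier offers 0 and keeps 100.
Round 2 (the retailer proposes): the supplier can get 100 next round, worth 0.7 × 100 = 70 now; the retailer offers that and keeps 30.
Round 1 (the supplier proposes): the retailer can get 30 next round, worth 0.7 × 30 = 21 now; the supplier offers that and keeps 79.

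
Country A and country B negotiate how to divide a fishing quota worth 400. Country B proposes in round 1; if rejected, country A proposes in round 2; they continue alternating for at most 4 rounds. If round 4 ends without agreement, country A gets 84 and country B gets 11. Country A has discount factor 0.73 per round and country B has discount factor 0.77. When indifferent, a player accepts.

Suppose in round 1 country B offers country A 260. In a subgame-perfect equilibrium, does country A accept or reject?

Work out country A's continuation value if the offer is rejected.
Round 4 (country A proposes): country B gets 11 if talks fail, so country A offers 11 and keeps 389.
Round 3 (country B proposes): country A can get 389 next round, worth 0.73 × 389 = 283.97 now, so country B offers 283.97, keeping 116.03.
Round 2 (country A proposes): country B can get 116.03 next round, worth 0.77 × 116.03 = 89.3431 now. Country A offers 89.3431 and keeps 400 − 89.3431 = 310.6569.
So by rejecting in round 1, country A gets 310.6569 next round, worth 0.73 × 310.6569 = 226.779537 now.
Offer 260 ≥ 226.779537, so country A accepts.

Accept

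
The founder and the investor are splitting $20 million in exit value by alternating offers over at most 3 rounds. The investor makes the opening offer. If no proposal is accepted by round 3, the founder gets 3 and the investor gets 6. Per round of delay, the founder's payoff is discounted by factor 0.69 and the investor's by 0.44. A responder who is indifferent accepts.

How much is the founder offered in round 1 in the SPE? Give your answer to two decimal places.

Round 3 (the investor proposes): the founder gets 3 if talks fail, so the investor offers 3 and keeps 17.
Round 2 (the founder proposes): the investor can get 17 next round, worth 0.44 × 17 = 7.48 now; the founder offers that and keeps 12.52.
Round 1 (the investor proposes): the founder can get 12.52 next round, worth 0.69 × 12.52 = 8.6388 now. The investor offers 8.6388 and keeps 20 − 8.6388 = 11.3612.

8.64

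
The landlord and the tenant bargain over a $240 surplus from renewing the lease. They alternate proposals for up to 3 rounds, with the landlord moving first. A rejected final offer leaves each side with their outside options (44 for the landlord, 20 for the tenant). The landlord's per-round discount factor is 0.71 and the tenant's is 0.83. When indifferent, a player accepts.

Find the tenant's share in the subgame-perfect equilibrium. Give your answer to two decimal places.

Solve by backward induction from round 3.
Round 3 (the landlord proposes): the tenant gets 20 if talks fail, so the landlord offers 20 and keeps 220.
Round 2 (the tenant proposes): the landlord can get 220 next round, worth 0.71 × 220 = 156.2 now; the tenant offers that and keeps 83.8.
Round 1 (the landlord proposes): the tenant can get 83.8 next round, worth 0.83 × 83.8 = 69.554 now. The landlord offers 69.554 and keeps 240 − 69.554 = 170.446.

69.55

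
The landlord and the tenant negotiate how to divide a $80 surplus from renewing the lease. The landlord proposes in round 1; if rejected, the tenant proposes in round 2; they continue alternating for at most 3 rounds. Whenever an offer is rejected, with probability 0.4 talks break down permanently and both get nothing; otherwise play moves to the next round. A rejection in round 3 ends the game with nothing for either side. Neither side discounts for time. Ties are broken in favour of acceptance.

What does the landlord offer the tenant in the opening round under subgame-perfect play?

Round 3 (the landlord proposes): the tenant will accept anything ≥ 0, so the landlord offers 0 and keeps 80.
Round 2 (the tenant proposes): rejecting gives the landlord an expected 0.6 × 80 = 48, so the tenant offers 48, keeping 32.
Round 1 (the landlord proposes): rejecting gives the tenant an expected 0.6 × 32 = 19.2; the landlord offers that and keeps 60.8.

19.2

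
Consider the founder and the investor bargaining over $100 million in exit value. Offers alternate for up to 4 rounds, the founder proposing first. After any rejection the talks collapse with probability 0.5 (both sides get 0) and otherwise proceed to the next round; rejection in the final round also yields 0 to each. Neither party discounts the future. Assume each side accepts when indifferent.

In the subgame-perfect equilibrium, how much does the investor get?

By backward induction:
Round 4 (the investor proposes): the founder will accept anything ≥ 0, so the investor offers 0 and keeps 100.
Round 3 (the founder proposes): rejecting gives the investor an expected 0.5 × 100 = 50; the founder offers that and keeps 50.
Round 2 (the investor proposes): rejecting gives the founder an expected 0.5 × 50 = 25. The investor offers 25 and keeps 100 − 25 = 75.
Round 1 (the founder proposes): rejecting gives the investor an expected 0.5 × 75 = 37.5. The founder offers 37.5 and keeps 100 − 37.5 = 62.5.

37.5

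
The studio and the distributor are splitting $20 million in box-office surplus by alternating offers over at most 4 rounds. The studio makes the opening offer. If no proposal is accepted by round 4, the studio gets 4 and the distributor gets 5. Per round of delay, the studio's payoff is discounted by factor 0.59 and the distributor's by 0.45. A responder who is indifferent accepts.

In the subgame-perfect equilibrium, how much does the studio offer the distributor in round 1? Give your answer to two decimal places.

5.60

Round 4 (the distributor proposes): the studio gets 4 if talks fail, so the distributor offers 4 and keeps 16.
Round 3 (the studio proposes): the distributor can get 16 next round, worth 0.45 × 16 = 7.2 now, so the studio offers 7.2, keeping 12.8.
Round 2 (the distributor proposes): the studio can get 12.8 next round, worth 0.59 × 12.8 = 7.552 now. The distributor offers 7.552 and keeps 20 − 7.552 = 12.448.
Round 1 (the studio proposes): the distributor can get 12.448 next round, worth 0.45 × 12.448 = 5.6016 now; the studio offers that and keeps 14.3984.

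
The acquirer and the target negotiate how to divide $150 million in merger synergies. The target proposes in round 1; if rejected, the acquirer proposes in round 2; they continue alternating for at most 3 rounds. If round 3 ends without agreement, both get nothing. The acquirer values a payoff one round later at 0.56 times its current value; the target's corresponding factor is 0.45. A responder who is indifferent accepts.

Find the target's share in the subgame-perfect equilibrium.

Work backward from the last round.
Round 3 (the target proposes): rejection yields 0 for the acquirer; the target offers 0 and keeps 150.
Round 2 (the acquirer proposes): the target can get 150 next round, worth 0.45 × 150 = 67.5 now; the acquirer offers that and keeps 82.5.
Round 1 (the target proposes): the acquirer can get 82.5 next round, worth 0.56 × 82.5 = 46.2 now; the target offers that and keeps 103.8.

103.8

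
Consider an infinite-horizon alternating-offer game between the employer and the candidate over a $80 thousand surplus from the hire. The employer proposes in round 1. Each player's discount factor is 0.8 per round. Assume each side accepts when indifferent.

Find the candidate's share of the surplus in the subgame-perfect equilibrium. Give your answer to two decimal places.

When the employer proposes, the candidate accepts any offer worth at least 0.8 times what the candidate would get by proposing next round; and vice versa.
This gives x = 80 − 0.8y and y = 80 − 0.8x, where x and y are each side's share when it proposes.
Hence (1 − 0.8·0.8)x = 80(1 − 0.8), i.e. 0.36·x = 16.
x ≈ 44.4444; the candidate's share is 80 − x ≈ 35.5556.

35.56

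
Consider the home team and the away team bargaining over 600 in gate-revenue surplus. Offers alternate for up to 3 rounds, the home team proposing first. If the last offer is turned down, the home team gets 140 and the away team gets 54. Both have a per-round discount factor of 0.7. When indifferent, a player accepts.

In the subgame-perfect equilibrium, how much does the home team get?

Round 3 (the home team proposes): the away team gets 54 if talks fail, so the home team offers 54 and keeps 546.
Round 2 (the away team proposes): the home team can get 546 next round, worth 0.7 × 546 = 382.2 now, so the away team offers 382.2, keeping 217.8.
Round 1 (the home team proposes): the away team can get 217.8 next round, worth 0.7 × 217.8 = 152.46 now, so the home team offers 152.46, keeping 447.54.

447.54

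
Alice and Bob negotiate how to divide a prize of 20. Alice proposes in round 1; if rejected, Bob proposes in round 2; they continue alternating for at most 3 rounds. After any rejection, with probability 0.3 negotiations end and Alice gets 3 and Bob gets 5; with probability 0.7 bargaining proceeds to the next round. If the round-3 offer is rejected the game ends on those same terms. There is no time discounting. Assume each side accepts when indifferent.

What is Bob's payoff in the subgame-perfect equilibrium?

Round 3 (Alice proposes): Bob gets 5 if talks fail, so Alice offers 5 and keeps 15.
Round 2 (Bob proposes): rejecting gives Alice an expected 0.7 × 15 + 0.3 × 3 = 11.4, so Bob offers 11.4, keeping 8.6.
Round 1 (Alice proposes): rejecting gives Bob an expected 0.7 × 8.6 + 0.3 × 5 = 7.52; Alice offers that and keeps 12.48.

7.52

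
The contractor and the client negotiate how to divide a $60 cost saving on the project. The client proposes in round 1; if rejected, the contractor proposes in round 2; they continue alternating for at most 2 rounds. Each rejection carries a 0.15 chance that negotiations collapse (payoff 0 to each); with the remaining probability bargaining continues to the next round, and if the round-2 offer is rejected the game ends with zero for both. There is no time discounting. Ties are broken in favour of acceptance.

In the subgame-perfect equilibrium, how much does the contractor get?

51

By backward induction:
Round 2 (the contractor proposes): the client will accept anything ≥ 0, so the contractor offers 0 and keeps 60.
Round 1 (the client proposes): rejecting gives the contractor an expected 0.85 × 60 = 51; the client offers that and keeps 9.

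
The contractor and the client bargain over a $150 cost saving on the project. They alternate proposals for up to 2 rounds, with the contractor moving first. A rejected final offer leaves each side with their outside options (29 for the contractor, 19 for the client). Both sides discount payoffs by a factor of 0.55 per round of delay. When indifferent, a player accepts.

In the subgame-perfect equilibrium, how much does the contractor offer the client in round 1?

66.55

Round 2 (the client proposes): the contractor gets 29 if talks fail, so the client offers 29 and keeps 121.
Round 1 (the contractor proposes): the client can get 121 next round, worth 0.55 × 121 = 66.55 now, so the contractor offers 66.55, keeping 83.45.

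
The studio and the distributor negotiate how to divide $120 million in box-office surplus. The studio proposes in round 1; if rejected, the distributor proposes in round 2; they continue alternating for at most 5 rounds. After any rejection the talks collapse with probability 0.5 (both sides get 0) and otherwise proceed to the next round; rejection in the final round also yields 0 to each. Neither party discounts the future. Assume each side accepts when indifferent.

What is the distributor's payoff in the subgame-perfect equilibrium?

37.5

Round 5 (the studio proposes): rejection yields 0 for the distributor; the studio offers 0 and keeps 120.
Round 4 (the distributor proposes): rejecting gives the studio an expected 0.5 × 120 = 60. The distributor offers 60 and keeps 120 − 60 = 60.
Round 3 (the studio proposes): rejecting gives the distributor an expected 0.5 × 60 = 30, so the studio offers 30, keeping 90.
Round 2 (the distributor proposes): rejecting gives the studio an expected 0.5 × 90 = 45, so the distributor offers 45, keeping 75.
Round 1 (the studio proposes): rejecting gives the distributor an expected 0.5 × 75 = 37.5. The studio offers 37.5 and keeps 120 − 37.5 = 82.5.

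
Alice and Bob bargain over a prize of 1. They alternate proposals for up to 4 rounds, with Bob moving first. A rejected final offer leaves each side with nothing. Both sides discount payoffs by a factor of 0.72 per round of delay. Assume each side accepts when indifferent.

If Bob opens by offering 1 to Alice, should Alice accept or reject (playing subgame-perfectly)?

Work out Alice's continuation value if the offer is rejected.
Round 4 (Alice proposes): rejection yields 0 for Bob; Alice offers 0 and keeps 1.
Round 3 (Bob proposes): Alice can get 1 next round, worth 0.72 × 1 = 0.72 now. Bob offers 0.72 and keeps 1 − 0.72 = 0.28.
Round 2 (Alice proposes): Bob can get 0.28 next round, worth 0.72 × 0.28 = 0.2016 now, so Alice offers 0.2016, keeping 0.7984.
So by rejecting in round 1, Alice gets 0.7984 next round, worth 0.72 × 0.7984 = 0.574848 now.
Offer 1 ≥ 0.574848, so Alice accepts.

Accept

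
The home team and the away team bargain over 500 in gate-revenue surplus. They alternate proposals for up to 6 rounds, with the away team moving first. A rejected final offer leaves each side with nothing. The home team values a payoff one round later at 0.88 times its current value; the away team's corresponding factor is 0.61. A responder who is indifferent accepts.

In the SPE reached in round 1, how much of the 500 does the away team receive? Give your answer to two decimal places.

Round 6 (the home team proposes): the away team will accept anything ≥ 0, so the home team offers 0 and keeps 500.
Round 5 (the away team proposes): the home team can get 500 next round, worth 0.88 × 500 = 440 now; the away team offers that and keeps 60.
Round 4 (the home team proposes): the away team can get 60 next round, worth 0.61 × 60 = 36.6 now. The home team offers 36.6 and keeps 500 − 36.6 = 463.4.
Round 3 (the away team proposes): the home team can get 463.4 next round, worth 0.88 × 463.4 = 407.792 now, so the away team offers 407.792, keeping 92.208.
Round 2 (the home team proposes): the away team can get 92.208 next round, worth 0.61 × 92.208 = 56.24688 now, so the home team offers 56.24688, keeping 443.75312.
Round 1 (the away team proposes): the home team can get 443.75312 next round, worth 0.88 × 443.75312 = 390.5027456 now, so the away team offers 390.5027456, keeping 109.4972544.

109.50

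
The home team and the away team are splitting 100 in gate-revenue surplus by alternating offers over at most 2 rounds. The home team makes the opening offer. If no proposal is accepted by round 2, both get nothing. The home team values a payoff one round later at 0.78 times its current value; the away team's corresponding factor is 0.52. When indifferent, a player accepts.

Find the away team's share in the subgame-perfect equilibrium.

52

Round 2 (the away team proposes): the home team will accept anything ≥ 0, so the away team offers 0 and keeps 100.
Round 1 (the home team proposes): the away team can get 100 next round, worth 0.52 × 100 = 52 now, so the home team offers 52, keeping 48.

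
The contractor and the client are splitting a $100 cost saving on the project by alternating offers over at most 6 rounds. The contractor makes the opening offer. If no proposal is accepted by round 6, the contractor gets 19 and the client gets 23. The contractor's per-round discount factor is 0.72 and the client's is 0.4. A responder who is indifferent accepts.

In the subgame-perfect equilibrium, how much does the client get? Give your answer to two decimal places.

17.11

Round 6 (the client proposes): the contractor gets 19 if talks fail, so the client offers 19 and keeps 81.
Round 5 (the contractor proposes): the client can get 81 next round, worth 0.4 × 81 = 32.4 now. The contractor offers 32.4 and keeps 100 − 32.4 = 67.6.
Round 4 (the client proposes): the contractor can get 67.6 next round, worth 0.72 × 67.6 = 48.672 now, so the client offers 48.672, keeping 51.328.
Round 3 (the contractor proposes): the client can get 51.328 next round, worth 0.4 × 51.328 = 20.5312 now; the contractor offers that and keeps 79.4688.
Round 2 (the client proposes): the contractor can get 79.4688 next round, worth 0.72 × 79.4688 = 57.217536 now; the client offers that and keeps 42.782464.
Round 1 (the contractor proposes): the client can get 42.782464 next round, worth 0.4 × 42.782464 = 17.1129856 now, so the contractor offers 17.1129856, keeping 82.8870144.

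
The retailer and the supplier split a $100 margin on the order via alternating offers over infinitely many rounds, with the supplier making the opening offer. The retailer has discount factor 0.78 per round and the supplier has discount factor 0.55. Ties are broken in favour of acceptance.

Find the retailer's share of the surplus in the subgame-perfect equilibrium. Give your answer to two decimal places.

61.47

Let x be the supplier's share when the supplier proposes and y be the retailer's share when the retailer proposes.
The retailer accepts iff offered ≥ 0.78·y, so x = 100 − 0.78y. Symmetrically y = 100 − 0.55x.
Substituting: x = 100 − 0.78(100 − 0.55x), giving x(1 − 0.55·0.78) = 100(1 − 0.78).
So x = 100 × 0.22 / 0.571 ≈ 38.5289, and the retailer receives 100 − x ≈ 61.4711.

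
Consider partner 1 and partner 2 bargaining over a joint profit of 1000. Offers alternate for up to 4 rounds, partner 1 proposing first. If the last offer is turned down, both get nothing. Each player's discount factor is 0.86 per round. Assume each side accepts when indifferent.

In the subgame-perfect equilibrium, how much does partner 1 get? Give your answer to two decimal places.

243.54

By backward induction:
Round 4 (partner 2 proposes): rejection yields 0 for partner 1; partner 2 offers 0 and keeps 1000.
Round 3 (partner 1 proposes): partner 2 can get 1000 next round, worth 0.86 × 1000 = 860 now. Partner 1 offers 860 and keeps 1000 − 860 = 140.
Round 2 (partner 2 proposes): partner 1 can get 140 next round, worth 0.86 × 140 = 120.4 now. Partner 2 offers 120.4 and keeps 1000 − 120.4 = 879.6.
Round 1 (partner 1 proposes): partner 2 can get 879.6 next round, worth 0.86 × 879.6 = 756.456 now. Partner 1 offers 756.456 and keeps 1000 − 756.456 = 243.544.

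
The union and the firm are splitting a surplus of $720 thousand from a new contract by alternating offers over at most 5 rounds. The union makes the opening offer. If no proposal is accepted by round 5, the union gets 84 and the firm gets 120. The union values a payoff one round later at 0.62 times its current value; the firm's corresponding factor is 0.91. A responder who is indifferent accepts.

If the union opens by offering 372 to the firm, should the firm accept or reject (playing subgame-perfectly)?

Reject

Round 5 (the union proposes): the firm gets 120 if talks fail, so the union offers 120 and keeps 600.
Round 4 (the firm proposes): the union can get 600 next round, worth 0.62 × 600 = 372 now. The firm offers 372 and keeps 720 − 372 = 348.
Round 3 (the union proposes): the firm can get 348 next round, worth 0.91 × 348 = 316.68 now. The union offers 316.68 and keeps 720 − 316.68 = 403.32.
Round 2 (the firm proposes): the union can get 403.32 next round, worth 0.62 × 403.32 = 250.0584 now, so the firm offers 250.0584, keeping 469.9416.
So by rejecting in round 1, the firm gets 469.9416 next round, worth 0.91 × 469.9416 = 427.646856 now.
Offer 372 < 427.646856, so the firm rejects.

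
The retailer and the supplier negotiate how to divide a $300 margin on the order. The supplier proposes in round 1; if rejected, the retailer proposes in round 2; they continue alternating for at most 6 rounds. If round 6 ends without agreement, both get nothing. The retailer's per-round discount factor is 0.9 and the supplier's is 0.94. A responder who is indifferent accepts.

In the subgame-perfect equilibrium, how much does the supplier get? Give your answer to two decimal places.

Solve by backward induction from round 6.
Round 6 (the retailer proposes): rejection yields 0 for the supplier; the retailer offers 0 and keeps 300.
Round 5 (the supplier proposes): the retailer can get 300 next round, worth 0.9 × 300 = 270 now, so the supplier offers 270, keeping 30.
Round 4 (the retailer proposes): the supplier can get 30 next round, worth 0.94 × 30 = 28.2 now; the retailer offers that and keeps 271.8.
Round 3 (the supplier proposes): the retailer can get 271.8 next round, worth 0.9 × 271.8 = 244.62 now; the supplier offers that and keeps 55.38.
Round 2 (the retailer proposes): the supplier can get 55.38 next round, worth 0.94 × 55.38 = 52.0572 now, so the retailer offers 52.0572, keeping 247.9428.
Round 1 (the supplier proposes): the retailer can get 247.9428 next round, worth 0.9 × 247.9428 = 223.14852 now. The supplier offers 223.14852 and keeps 300 − 223.14852 = 76.85148.

76.85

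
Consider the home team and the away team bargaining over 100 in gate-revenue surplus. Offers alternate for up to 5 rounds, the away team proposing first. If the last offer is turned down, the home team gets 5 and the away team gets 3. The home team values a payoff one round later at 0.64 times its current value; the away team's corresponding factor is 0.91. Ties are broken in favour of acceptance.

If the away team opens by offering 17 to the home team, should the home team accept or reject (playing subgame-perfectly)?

Accept

Round 5 (the away team proposes): the home team gets 5 if talks fail, so the away team offers 5 and keeps 95.
Round 4 (the home team proposes): the away team can get 95 next round, worth 0.91 × 95 = 86.45 now; the home team offers that and keeps 13.55.
Round 3 (the away team proposes): the home team can get 13.55 next round, worth 0.64 × 13.55 = 8.672 now; the away team offers that and keeps 91.328.
Round 2 (the home team proposes): the away team can get 91.328 next round, worth 0.91 × 91.328 = 83.10848 now, so the home team offers 83.10848, keeping 16.89152.
So by rejecting in round 1, the home team gets 16.89152 next round, worth 0.64 × 16.89152 = 10.8105728 now.
Offer 17 ≥ 10.8105728, so the home team accepts.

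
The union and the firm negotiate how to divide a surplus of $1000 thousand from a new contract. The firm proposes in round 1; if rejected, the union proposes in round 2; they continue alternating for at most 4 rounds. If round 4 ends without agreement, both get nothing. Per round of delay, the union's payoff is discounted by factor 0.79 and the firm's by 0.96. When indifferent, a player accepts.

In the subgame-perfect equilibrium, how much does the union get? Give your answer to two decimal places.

630.74

Round 4 (the union proposes): the firm will accept anything ≥ 0, so the union offers 0 and keeps 1000.
Round 3 (the firm proposes): the union can get 1000 next round, worth 0.79 × 1000 = 790 now; the firm offers that and keeps 210.
Round 2 (the union proposes): the firm can get 210 next round, worth 0.96 × 210 = 201.6 now; the union offers that and keeps 798.4.
Round 1 (the firm proposes): the union can get 798.4 next round, worth 0.79 × 798.4 = 630.736 now, so the firm offers 630.736, keeping 369.264.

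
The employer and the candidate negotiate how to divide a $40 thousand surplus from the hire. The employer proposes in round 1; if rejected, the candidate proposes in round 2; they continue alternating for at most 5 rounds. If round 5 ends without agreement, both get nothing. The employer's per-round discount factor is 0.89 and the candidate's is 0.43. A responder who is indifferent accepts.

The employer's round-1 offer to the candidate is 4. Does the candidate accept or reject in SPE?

Accept

Round 5 (the employer proposes): the candidate will accept anything ≥ 0, so the employer offers 0 and keeps 40.
Round 4 (the candidate proposes): the employer can get 40 next round, worth 0.89 × 40 = 35.6 now, so the candidate offers 35.6, keeping 4.4.
Round 3 (the employer proposes): the candidate can get 4.4 next round, worth 0.43 × 4.4 = 1.892 now. The employer offers 1.892 and keeps 40 − 1.892 = 38.108.
Round 2 (the candidate proposes): the employer can get 38.108 next round, worth 0.89 × 38.108 = 33.91612 now; the candidate offers that and keeps 6.08388.
So by rejecting in round 1, the candidate gets 6.08388 next round, worth 0.43 × 6.08388 = 2.6160684 now.
Offer 4 ≥ 2.6160684, so the candidate accepts.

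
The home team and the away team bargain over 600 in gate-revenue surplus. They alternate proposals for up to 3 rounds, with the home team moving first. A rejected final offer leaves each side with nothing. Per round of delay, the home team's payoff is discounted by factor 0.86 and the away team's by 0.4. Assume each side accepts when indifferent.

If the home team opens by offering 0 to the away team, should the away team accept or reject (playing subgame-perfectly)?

Round 3 (the home team proposes): rejection yields 0 for the away team; the home team offers 0 and keeps 600.
Round 2 (the away team proposes): the home team can get 600 next round, worth 0.86 × 600 = 516 now; the away team offers that and keeps 84.
So by rejecting in round 1, the away team gets 84 next round, worth 0.4 × 84 = 33.6 now.
Offer 0 < 33.6, so the away team rejects.

Reject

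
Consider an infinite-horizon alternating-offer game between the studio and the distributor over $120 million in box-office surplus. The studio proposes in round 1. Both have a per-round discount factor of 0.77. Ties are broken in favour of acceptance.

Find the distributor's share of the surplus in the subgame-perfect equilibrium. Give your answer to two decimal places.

Let x be the studio's share when the studio proposes and y be the distributor's share when the distributor proposes.
The distributor accepts iff offered ≥ 0.77·y, so x = 120 − 0.77y. Symmetrically y = 120 − 0.77x.
Substituting: x = 120 − 0.77(120 − 0.77x), giving x(1 − 0.77·0.77) = 120(1 − 0.77).
So x = 120 × 0.23 / 0.4071 ≈ 67.7966, and the distributor receives 120 − x ≈ 52.2034.

52.20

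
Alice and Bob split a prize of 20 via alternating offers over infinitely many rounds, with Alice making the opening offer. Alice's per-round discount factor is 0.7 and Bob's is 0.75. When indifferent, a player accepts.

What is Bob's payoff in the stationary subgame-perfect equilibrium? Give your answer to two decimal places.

9.47

When Alice proposes, Bob accepts any offer worth at least 0.75 times what Bob would get by proposing next round; and vice versa.
This gives x = 20 − 0.75y and y = 20 − 0.7x, where x and y are each side's share when it proposes.
Hence (1 − 0.75·0.7)x = 20(1 − 0.75), i.e. 0.475·x = 5.
x ≈ 10.5263; Bob's share is 20 − x ≈ 9.4737.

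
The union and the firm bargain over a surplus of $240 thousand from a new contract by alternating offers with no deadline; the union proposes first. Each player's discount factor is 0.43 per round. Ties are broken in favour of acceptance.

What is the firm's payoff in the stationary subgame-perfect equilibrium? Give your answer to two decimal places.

72.17

In a stationary SPE each proposer offers the other exactly their discounted continuation value.
If the union keeps x when proposing and the firm keeps y when proposing, then x = 240 − 0.43y and y = 240 − 0.43x.
Solving: x = 240(1 − 0.43) / (1 − 0.43·0.43) = 136.8 / 0.8151 ≈ 167.8322.
The firm gets 240 − 167.8322 ≈ 72.1678.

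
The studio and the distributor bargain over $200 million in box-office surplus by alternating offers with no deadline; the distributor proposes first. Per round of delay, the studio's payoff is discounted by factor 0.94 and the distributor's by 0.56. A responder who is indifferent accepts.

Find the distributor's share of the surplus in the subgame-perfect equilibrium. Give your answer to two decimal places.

25.34

In a stationary SPE each proposer offers the other exactly their discounted continuation value.
If the distributor keeps x when proposing and the studio keeps y when proposing, then x = 200 − 0.94y and y = 200 − 0.56x.
Solving: x = 200(1 − 0.94) / (1 − 0.56·0.94) = 12 / 0.4736 ≈ 25.3378.
The studio gets 200 − 25.3378 ≈ 174.6622.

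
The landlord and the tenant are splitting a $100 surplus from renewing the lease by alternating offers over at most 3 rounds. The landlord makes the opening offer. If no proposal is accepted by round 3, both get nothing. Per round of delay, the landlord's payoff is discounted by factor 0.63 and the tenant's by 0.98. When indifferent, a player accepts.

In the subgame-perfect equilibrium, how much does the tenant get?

36.26

By backward induction:
Round 3 (the landlord proposes): rejection yields 0 for the tenant; the landlord offers 0 and keeps 100.
Round 2 (the tenant proposes): the landlord can get 100 next round, worth 0.63 × 100 = 63 now, so the tenant offers 63, keeping 37.
Round 1 (the landlord proposes): the tenant can get 37 next round, worth 0.98 × 37 = 36.26 now, so the landlord offers 36.26, keeping 63.74.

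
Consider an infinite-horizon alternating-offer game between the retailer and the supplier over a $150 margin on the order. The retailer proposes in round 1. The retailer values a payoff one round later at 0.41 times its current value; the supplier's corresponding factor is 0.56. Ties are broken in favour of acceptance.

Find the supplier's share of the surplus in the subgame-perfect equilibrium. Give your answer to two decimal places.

64.33

Let x be the retailer's share when the retailer proposes and y be the supplier's share when the supplier proposes.
The supplier accepts iff offered ≥ 0.56·y, so x = 150 − 0.56y. Symmetrically y = 150 − 0.41x.
Substituting: x = 150 − 0.56(150 − 0.41x), giving x(1 − 0.41·0.56) = 150(1 − 0.56).
So x = 150 × 0.44 / 0.7704 ≈ 85.6698, and the supplier receives 150 − x ≈ 64.3302.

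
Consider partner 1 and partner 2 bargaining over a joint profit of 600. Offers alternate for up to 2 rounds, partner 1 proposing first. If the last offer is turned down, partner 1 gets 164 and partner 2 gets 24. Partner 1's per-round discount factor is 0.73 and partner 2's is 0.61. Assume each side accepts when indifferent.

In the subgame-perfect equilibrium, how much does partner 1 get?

334.04

Solve by backward induction from round 2.
Round 2 (partner 2 proposes): partner 1 gets 164 if talks fail, so partner 2 offers 164 and keeps 436.
Round 1 (partner 1 proposes): partner 2 can get 436 next round, worth 0.61 × 436 = 265.96 now. Partner 1 offers 265.96 and keeps 600 − 265.96 = 334.04.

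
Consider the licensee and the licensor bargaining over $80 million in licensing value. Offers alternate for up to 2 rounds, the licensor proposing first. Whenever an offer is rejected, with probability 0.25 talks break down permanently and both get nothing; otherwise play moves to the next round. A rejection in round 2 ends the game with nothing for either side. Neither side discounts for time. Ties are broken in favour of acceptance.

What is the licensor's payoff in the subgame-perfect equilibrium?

20

Round 2 (the licensee proposes): rejection yields 0 for the licensor; the licensee offers 0 and keeps 80.
Round 1 (the licensor proposes): rejecting gives the licensee an expected 0.75 × 80 = 60; the licensor offers that and keeps 20.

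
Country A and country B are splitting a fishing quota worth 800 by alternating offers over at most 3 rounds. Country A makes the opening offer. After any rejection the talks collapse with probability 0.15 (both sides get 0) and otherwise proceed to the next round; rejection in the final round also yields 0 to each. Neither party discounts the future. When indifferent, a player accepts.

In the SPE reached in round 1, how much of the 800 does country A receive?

698

By backward induction:
Round 3 (country A proposes): rejection yields 0 for country B; country A offers 0 and keeps 800.
Round 2 (country B proposes): rejecting gives country A an expected 0.85 × 800 = 680, so country B offers 680, keeping 120.
Round 1 (country A proposes): rejecting gives country B an expected 0.85 × 120 = 102. Country A offers 102 and keeps 800 − 102 = 698.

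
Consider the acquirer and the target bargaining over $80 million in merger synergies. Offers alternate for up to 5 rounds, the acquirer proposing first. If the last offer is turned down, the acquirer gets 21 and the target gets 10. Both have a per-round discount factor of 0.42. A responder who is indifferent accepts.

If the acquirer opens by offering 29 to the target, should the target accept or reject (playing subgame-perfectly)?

Accept

Round 5 (the acquirer proposes): the target gets 10 if talks fail, so the acquirer offers 10 and keeps 70.
Round 4 (the target proposes): the acquirer can get 70 next round, worth 0.42 × 70 = 29.4 now, so the target offers 29.4, keeping 50.6.
Round 3 (the acquirer proposes): the target can get 50.6 next round, worth 0.42 × 50.6 = 21.252 now. The acquirer offers 21.252 and keeps 80 − 21.252 = 58.748.
Round 2 (the target proposes): the acquirer can get 58.748 next round, worth 0.42 × 58.748 = 24.67416 now, so the target offers 24.67416, keeping 55.32584.
So by rejecting in round 1, the target gets 55.32584 next round, worth 0.42 × 55.32584 = 23.2368528 now.
Offer 29 ≥ 23.2368528, so the target accepts.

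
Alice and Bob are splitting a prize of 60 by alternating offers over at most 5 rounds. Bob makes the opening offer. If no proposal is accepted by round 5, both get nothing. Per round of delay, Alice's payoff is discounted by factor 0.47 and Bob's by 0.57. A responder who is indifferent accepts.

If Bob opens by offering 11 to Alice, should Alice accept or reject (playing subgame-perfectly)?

Round 5 (Bob proposes): rejection yields 0 for Alice; Bob offers 0 and keeps 60.
Round 4 (Alice proposes): Bob can get 60 next round, worth 0.57 × 60 = 34.2 now, so Alice offers 34.2, keeping 25.8.
Round 3 (Bob proposes): Alice can get 25.8 next round, worth 0.47 × 25.8 = 12.126 now. Bob offers 12.126 and keeps 60 − 12.126 = 47.874.
Round 2 (Alice proposes): Bob can get 47.874 next round, worth 0.57 × 47.874 = 27.28818 now; Alice offers that and keeps 32.71182.
So by rejecting in round 1, Alice gets 32.71182 next round, worth 0.47 × 32.71182 = 15.3745554 now.
Offer 11 < 15.3745554, so Alice rejects.

Reject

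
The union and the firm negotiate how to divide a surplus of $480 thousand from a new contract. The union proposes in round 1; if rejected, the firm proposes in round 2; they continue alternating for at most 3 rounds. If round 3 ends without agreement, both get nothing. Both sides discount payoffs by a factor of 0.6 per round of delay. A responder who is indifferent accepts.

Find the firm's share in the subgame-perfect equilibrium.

Round 3 (the union proposes): rejection yields 0 for the firm; the union offers 0 and keeps 480.
Round 2 (the firm proposes): the union can get 480 next round, worth 0.6 × 480 = 288 now. The firm offers 288 and keeps 480 − 288 = 192.
Round 1 (the union proposes): the firm can get 192 next round, worth 0.6 × 192 = 115.2 now; the union offers that and keeps 364.8.

115.2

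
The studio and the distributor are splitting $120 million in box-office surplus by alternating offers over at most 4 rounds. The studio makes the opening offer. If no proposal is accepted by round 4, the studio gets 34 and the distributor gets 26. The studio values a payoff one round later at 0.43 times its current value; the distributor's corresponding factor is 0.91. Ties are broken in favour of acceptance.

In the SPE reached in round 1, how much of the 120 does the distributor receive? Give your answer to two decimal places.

92.87

Round 4 (the distributor proposes): the studio gets 34 if talks fail, so the distributor offers 34 and keeps 86.
Round 3 (the studio proposes): the distributor can get 86 next round, worth 0.91 × 86 = 78.26 now. The studio offers 78.26 and keeps 120 − 78.26 = 41.74.
Round 2 (the distributor proposes): the studio can get 41.74 next round, worth 0.43 × 41.74 = 17.9482 now. The distributor offers 17.9482 and keeps 120 − 17.9482 = 102.0518.
Round 1 (the studio proposes): the distributor can get 102.0518 next round, worth 0.91 × 102.0518 = 92.867138 now, so the studio offers 92.867138, keeping 27.132862.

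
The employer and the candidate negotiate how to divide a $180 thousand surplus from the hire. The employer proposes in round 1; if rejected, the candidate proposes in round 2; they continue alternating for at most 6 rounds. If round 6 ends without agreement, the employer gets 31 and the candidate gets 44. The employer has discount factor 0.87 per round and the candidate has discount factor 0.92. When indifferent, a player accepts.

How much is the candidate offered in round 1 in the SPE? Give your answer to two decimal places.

Round 6 (the candidate proposes): the employer gets 31 if talks fail, so the candidate offers 31 and keeps 149.
Round 5 (the employer proposes): the candidate can get 149 next round, worth 0.92 × 149 = 137.08 now, so the employer offers 137.08, keeping 42.92.
Round 4 (the candidate proposes): the employer can get 42.92 next round, worth 0.87 × 42.92 = 37.3404 now; the candidate offers that and keeps 142.6596.
Round 3 (the employer proposes): the candidate can get 142.6596 next round, worth 0.92 × 142.6596 = 131.246832 now, so the employer offers 131.246832, keeping 48.753168.
Round 2 (the candidate proposes): the employer can get 48.753168 next round, worth 0.87 × 48.753168 = 42.41525616 now; the candidate offers that and keeps 137.58474384.
Round 1 (the employer proposes): the candidate can get 137.58474384 next round, worth 0.92 × 137.58474384 = 126.5779643328 now; the employer offers that and keeps 53.4220356672.

126.58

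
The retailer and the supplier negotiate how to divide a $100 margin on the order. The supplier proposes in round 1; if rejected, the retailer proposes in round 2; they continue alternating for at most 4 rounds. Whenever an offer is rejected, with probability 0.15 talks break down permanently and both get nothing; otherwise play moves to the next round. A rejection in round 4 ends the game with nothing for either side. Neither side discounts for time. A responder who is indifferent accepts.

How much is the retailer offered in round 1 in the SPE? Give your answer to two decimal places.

By backward induction:
Round 4 (the retailer proposes): the supplier will accept anything ≥ 0, so the retailer offers 0 and keeps 100.
Round 3 (the supplier proposes): rejecting gives the retailer an expected 0.85 × 100 = 85; the supplier offers that and keeps 15.
Round 2 (the retailer proposes): rejecting gives the supplier an expected 0.85 × 15 = 12.75. The retailer offers 12.75 and keeps 100 − 12.75 = 87.25.
Round 1 (the supplier proposes): rejecting gives the retailer an expected 0.85 × 87.25 = 74.1625, so the supplier offers 74.1625, keeping 25.8375.

74.16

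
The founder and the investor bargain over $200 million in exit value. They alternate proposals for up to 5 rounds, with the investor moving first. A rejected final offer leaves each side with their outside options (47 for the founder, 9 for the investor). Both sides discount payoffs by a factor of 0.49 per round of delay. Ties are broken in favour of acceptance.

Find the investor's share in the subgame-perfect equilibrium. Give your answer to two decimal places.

Round 5 (the investor proposes): the founder gets 47 if talks fail, so the investor offers 47 and keeps 153.
Round 4 (the founder proposes): the investor can get 153 next round, worth 0.49 × 153 = 74.97 now. The founder offers 74.97 and keeps 200 − 74.97 = 125.03.
Round 3 (the investor proposes): the founder can get 125.03 next round, worth 0.49 × 125.03 = 61.2647 now, so the investor offers 61.2647, keeping 138.7353.
Round 2 (the founder proposes): the investor can get 138.7353 next round, worth 0.49 × 138.7353 = 67.980297 now; the founder offers that and keeps 132.019703.
Round 1 (the investor proposes): the founder can get 132.019703 next round, worth 0.49 × 132.019703 = 64.68965447 now; the investor offers that and keeps 135.31034553.

135.31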